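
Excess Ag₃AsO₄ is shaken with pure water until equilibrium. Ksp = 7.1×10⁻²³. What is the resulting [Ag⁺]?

Ag₃AsO₄(s) ⇌ 3 Ag⁺(aq) + AsO₄³⁻(aq)
With molar solubility s: [Ag⁺] = 3s, [AsO₄³⁻] = s.
Ksp = [Ag⁺]^3[AsO₄³⁻] = (3s)^3 · s = 27s^4 = 7.1×10⁻²³
s = 1.3×10⁻⁶ mol/L
[Ag⁺] = 3s = 3.8×10⁻⁶ mol/L

3.8×10⁻⁶ M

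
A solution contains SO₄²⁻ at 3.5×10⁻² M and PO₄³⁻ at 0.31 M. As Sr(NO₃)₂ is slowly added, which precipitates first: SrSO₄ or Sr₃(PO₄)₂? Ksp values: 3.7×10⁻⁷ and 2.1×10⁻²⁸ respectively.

Precipitation of each salt begins when its ion product equals Ksp.
For SrSO₄: [Sr²⁺] = (Ksp/[SO₄²⁻]) = 1.1×10⁻⁵ M
For Sr₃(PO₄)₂: [Sr²⁺] = (Ksp/[PO₄³⁻]^2)^(1/3) = 1.3×10⁻⁹ M
Sr₃(PO₄)₂ requires the lower [Sr²⁺], so it precipitates first.

Sr₃(PO₄)₂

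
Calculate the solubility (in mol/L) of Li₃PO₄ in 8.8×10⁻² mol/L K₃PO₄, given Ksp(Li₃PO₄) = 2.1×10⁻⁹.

9.6×10⁻⁴ M

Li₃PO₄(s) ⇌ 3 Li⁺(aq) + PO₄³⁻(aq)
With PO₄³⁻ already at 8.8×10⁻² mol/L and s small, take [PO₄³⁻] ≈ 8.8×10⁻² mol/L and [Li⁺] = 3s.
Ksp = [Li⁺]^3[PO₄³⁻] = (3s)^3(8.8×10⁻²)
(3s)^3 = 2.1×10⁻⁹ / (8.8×10⁻²) = 2.4×10⁻⁸
s = 9.6×10⁻⁴ mol/L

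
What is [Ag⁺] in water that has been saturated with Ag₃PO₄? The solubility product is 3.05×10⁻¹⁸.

5.50×10⁻⁵ M

Ag₃PO₄(s) ⇌ 3 Ag⁺(aq) + PO₄³⁻(aq)
With molar solubility s: [Ag⁺] = 3s, [PO₄³⁻] = s.
Ksp = [Ag⁺]^3[PO₄³⁻] = (3s)^3 · s = 27s^4 = 3.05×10⁻¹⁸
s = 1.83×10⁻⁵ mol L⁻¹
[Ag⁺] = 3s = 5.50×10⁻⁵ mol L⁻¹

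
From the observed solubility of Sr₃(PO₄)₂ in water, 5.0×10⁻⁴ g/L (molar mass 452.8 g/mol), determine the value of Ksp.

Ksp = 1.8×10⁻²⁸

Convert to molarity: s = 5.0×10⁻⁴ / 452.8 = 1.104×10⁻⁶ mol/L
Sr₃(PO₄)₂(s) ⇌ 3 Sr²⁺(aq) + 2 PO₄³⁻(aq)
If s mol/L of Sr₃(PO₄)₂ dissolves, [Sr²⁺] = 3s and [PO₄³⁻] = 2s.
Ksp = [Sr²⁺]^3[PO₄³⁻]^2 = (3s)^3 · (2s)^2 = 108s^5
Ksp = 108 × (1.104×10⁻⁶)^5 = 1.8×10⁻²⁸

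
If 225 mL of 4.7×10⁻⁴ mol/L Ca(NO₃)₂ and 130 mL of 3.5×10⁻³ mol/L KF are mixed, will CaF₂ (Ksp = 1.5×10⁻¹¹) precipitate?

Yes

After mixing, V = 225 mL + 130 mL = 355 mL.
[Ca²⁺] = (4.7×10⁻⁴)(225)/355 = 3.0×10⁻⁴ mol/L
[F⁻] = (3.5×10⁻³)(130)/355 = 1.3×10⁻³ mol/L
Q = [Ca²⁺][F⁻]^2 = 4.9×10⁻¹⁰
Since Q (4.9×10⁻¹⁰) exceeds Ksp (1.5×10⁻¹¹), CaF₂ will precipitate.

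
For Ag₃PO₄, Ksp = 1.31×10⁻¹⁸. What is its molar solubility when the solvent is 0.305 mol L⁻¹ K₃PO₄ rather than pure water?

Ag₃PO₄(s) ⇌ 3 Ag⁺(aq) + PO₄³⁻(aq)
The solution already contains PO₄³⁻ at 0.305 mol L⁻¹. Let s be the molar solubility of Ag₃PO₄.
[PO₄³⁻] ≈ 0.305 mol L⁻¹ (common ion dominates); [Ag⁺] = 3s.
Ksp = [Ag⁺]^3[PO₄³⁻] = (3s)^3(0.305)
(3s)^3 = 1.31×10⁻¹⁸ / (0.305) = 4.30×10⁻¹⁸
s = 5.42×10⁻⁷ mol L⁻¹

5.42×10⁻⁷ M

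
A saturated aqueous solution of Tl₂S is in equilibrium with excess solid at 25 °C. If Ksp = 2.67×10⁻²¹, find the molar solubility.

Tl₂S(s) ⇌ 2 Tl⁺(aq) + S²⁻(aq)
With molar solubility s: [Tl⁺] = 2s, [S²⁻] = s.
Ksp = [Tl⁺]^2[S²⁻] = (2s)^2 · s = 4s^3
4s^3 = 2.67×10⁻²¹  ⇒  s^3 = 6.68×10⁻²²
Taking the 3rd root, s = 8.74×10⁻⁸ mol L⁻¹.

8.74×10⁻⁸ M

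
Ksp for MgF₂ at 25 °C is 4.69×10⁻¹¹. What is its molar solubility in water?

MgF₂(s) ⇌ Mg²⁺(aq) + 2 F⁻(aq)
Let s be the molar solubility. Then [Mg²⁺] = s and [F⁻] = 2s.
Ksp = [Mg²⁺][F⁻]^2 = s · (2s)^2 = 4s^3
4s^3 = 4.69×10⁻¹¹  ⇒  s^3 = 1.17×10⁻¹¹
s = (1.17×10⁻¹¹)^(1/3) = 2.27×10⁻⁴ M

2.27×10⁻⁴ M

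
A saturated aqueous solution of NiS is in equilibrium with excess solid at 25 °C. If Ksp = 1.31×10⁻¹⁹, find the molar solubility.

NiS(s) ⇌ Ni²⁺(aq) + S²⁻(aq)
If s mol/L of NiS dissolves, [Ni²⁺] = s and [S²⁻] = s.
Ksp = [Ni²⁺][S²⁻] = s · s = s^2
s^2 = 1.31×10⁻¹⁹
s = (1.31×10⁻¹⁹)^(1/2) = 3.62×10⁻¹⁰ mol L⁻¹

3.62×10⁻¹⁰ M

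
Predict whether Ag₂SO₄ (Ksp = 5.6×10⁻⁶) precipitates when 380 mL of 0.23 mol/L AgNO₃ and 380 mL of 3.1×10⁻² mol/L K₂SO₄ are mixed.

Yes

Total volume after mixing = 380 + 380 = 760 mL.
[Ag⁺] = (0.23)(380)/760 = 0.12 mol/L
[SO₄²⁻] = (3.1×10⁻²)(380)/760 = 1.6×10⁻² mol/L
Q = [Ag⁺]^2[SO₄²⁻] = 2.0×10⁻⁴
Since Q (2.0×10⁻⁴) exceeds Ksp (5.6×10⁻⁶), Ag₂SO₄ will precipitate.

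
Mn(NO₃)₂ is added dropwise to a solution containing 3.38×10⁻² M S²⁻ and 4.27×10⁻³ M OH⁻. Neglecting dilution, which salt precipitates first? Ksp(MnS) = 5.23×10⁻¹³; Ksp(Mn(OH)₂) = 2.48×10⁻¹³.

MnS

A salt starts to precipitate once the ion product Q reaches its Ksp.
For MnS: [Mn²⁺] = (Ksp/[S²⁻]) = 1.55×10⁻¹¹ M
For Mn(OH)₂: [Mn²⁺] = (Ksp/[OH⁻]^2) = 1.36×10⁻⁸ M
MnS requires the lower [Mn²⁺], so it precipitates first.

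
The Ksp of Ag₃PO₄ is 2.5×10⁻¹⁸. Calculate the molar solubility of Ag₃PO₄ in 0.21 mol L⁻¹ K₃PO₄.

7.6×10⁻⁷ M

Ag₃PO₄(s) ⇌ 3 Ag⁺(aq) + PO₄³⁻(aq)
Let s be the solubility of Ag₃PO₄ here. The common ion gives [PO₄³⁻] ≈ 0.21 mol L⁻¹, and [Ag⁺] = 3s.
Ksp = [Ag⁺]^3[PO₄³⁻] = (3s)^3(0.21)
(3s)^3 = 2.5×10⁻¹⁸ / (0.21) = 1.2×10⁻¹⁷
s = 7.6×10⁻⁷ mol L⁻¹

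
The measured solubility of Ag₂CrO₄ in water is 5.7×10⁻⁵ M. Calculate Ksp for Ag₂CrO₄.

Ksp = 7.4×10⁻¹³

Ag₂CrO₄(s) ⇌ 2 Ag⁺(aq) + CrO₄²⁻(aq)
If s mol/L of Ag₂CrO₄ dissolves, [Ag⁺] = 2s and [CrO₄²⁻] = s.
Ksp = [Ag⁺]^2[CrO₄²⁻] = (2s)^2 · s = 4s^3
Ksp = 4 × (5.7×10⁻⁵)^3 = 7.4×10⁻¹³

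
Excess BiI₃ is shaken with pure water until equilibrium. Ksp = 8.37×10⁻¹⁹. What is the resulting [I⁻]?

BiI₃(s) ⇌ Bi³⁺(aq) + 3 I⁻(aq)
Let s be the molar solubility. Then [Bi³⁺] = s and [I⁻] = 3s.
Ksp = [Bi³⁺][I⁻]^3 = s · (3s)^3 = 27s^4 = 8.37×10⁻¹⁹
s = 1.33×10⁻⁵ M
[I⁻] = 3s = 3.98×10⁻⁵ M

3.98×10⁻⁵ M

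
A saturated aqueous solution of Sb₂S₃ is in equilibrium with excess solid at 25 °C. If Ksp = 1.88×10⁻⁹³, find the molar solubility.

1.12×10⁻¹⁹ M

Sb₂S₃(s) ⇌ 2 Sb³⁺(aq) + 3 S²⁻(aq)
With molar solubility s: [Sb³⁺] = 2s, [S²⁻] = 3s.
Ksp = [Sb³⁺]^2[S²⁻]^3 = (2s)^2 · (3s)^3 = 108s^5
108s^5 = 1.88×10⁻⁹³  ⇒  s^5 = 1.74×10⁻⁹⁵
Taking the 5th root, s = 1.12×10⁻¹⁹ M.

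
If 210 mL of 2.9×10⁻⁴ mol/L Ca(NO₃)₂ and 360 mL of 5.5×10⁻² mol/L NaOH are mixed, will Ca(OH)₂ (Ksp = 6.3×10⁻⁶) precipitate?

Total volume after mixing = 210 + 360 = 570 mL.
[Ca²⁺] = (2.9×10⁻⁴)(210)/570 = 1.1×10⁻⁴ mol/L
[OH⁻] = (5.5×10⁻²)(360)/570 = 3.5×10⁻² mol/L
Q = [Ca²⁺][OH⁻]^2 = 1.3×10⁻⁷
Since Q (1.3×10⁻⁷) is less than Ksp (6.3×10⁻⁶), no Ca(OH)₂ precipitates.

No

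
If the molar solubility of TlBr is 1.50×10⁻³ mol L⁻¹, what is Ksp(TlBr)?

Ksp = 2.25×10⁻⁶

TlBr(s) ⇌ Tl⁺(aq) + Br⁻(aq)
With molar solubility s: [Tl⁺] = s, [Br⁻] = s.
Ksp = [Tl⁺][Br⁻] = s · s = s^2
Ksp = (1.50×10⁻³)^2 = 2.25×10⁻⁶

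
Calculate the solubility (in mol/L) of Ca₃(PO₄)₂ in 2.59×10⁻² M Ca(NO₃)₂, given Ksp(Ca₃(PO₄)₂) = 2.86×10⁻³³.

6.42×10⁻¹⁵ M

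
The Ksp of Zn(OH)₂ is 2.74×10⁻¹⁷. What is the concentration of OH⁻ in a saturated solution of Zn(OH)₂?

Zn(OH)₂(s) ⇌ Zn²⁺(aq) + 2 OH⁻(aq)
Call the molar solubility s, so that [Zn²⁺] = s and [OH⁻] = 2s.
Ksp = [Zn²⁺][OH⁻]^2 = s · (2s)^2 = 4s^3 = 2.74×10⁻¹⁷
s = 1.90×10⁻⁶ mol L⁻¹
[OH⁻] = 2s = 3.80×10⁻⁶ mol L⁻¹

3.80×10⁻⁶ M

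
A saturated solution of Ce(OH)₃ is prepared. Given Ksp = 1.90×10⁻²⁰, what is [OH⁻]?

1.55×10⁻⁵ M

Ce(OH)₃(s) ⇌ Ce³⁺(aq) + 3 OH⁻(aq)
With molar solubility s: [Ce³⁺] = s, [OH⁻] = 3s.
Ksp = [Ce³⁺][OH⁻]^3 = s · (3s)^3 = 27s^4 = 1.90×10⁻²⁰
s = 5.15×10⁻⁶ mol/L
[OH⁻] = 3s = 1.55×10⁻⁵ mol/L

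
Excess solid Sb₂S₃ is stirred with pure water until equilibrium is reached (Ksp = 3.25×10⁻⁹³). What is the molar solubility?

Sb₂S₃(s) ⇌ 2 Sb³⁺(aq) + 3 S²⁻(aq)
Let s be the molar solubility. Then [Sb³⁺] = 2s and [S²⁻] = 3s.
Ksp = [Sb³⁺]^2[S²⁻]^3 = (2s)^2 · (3s)^3 = 108s^5
108s^5 = 3.25×10⁻⁹³  ⇒  s^5 = 3.01×10⁻⁹⁵
s = 1.25×10⁻¹⁹ mol/L

1.25×10⁻¹⁹ M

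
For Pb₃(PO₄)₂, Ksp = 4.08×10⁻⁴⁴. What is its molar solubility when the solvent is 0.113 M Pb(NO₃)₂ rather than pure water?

2.66×10⁻²¹ M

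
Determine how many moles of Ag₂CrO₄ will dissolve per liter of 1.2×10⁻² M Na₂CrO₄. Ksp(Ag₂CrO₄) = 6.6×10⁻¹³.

Ag₂CrO₄(s) ⇌ 2 Ag⁺(aq) + CrO₄²⁻(aq)
CrO₄²⁻ is already present at 1.2×10⁻² M. If s mol/L of Ag₂CrO₄ dissolves, [Ag⁺] = 2s while [CrO₄²⁻] ≈ 1.2×10⁻² M.
Ksp = [Ag⁺]^2[CrO₄²⁻] = (2s)^2(1.2×10⁻²)
(2s)^2 = 6.6×10⁻¹³ / (1.2×10⁻²) = 5.5×10⁻¹¹
s = 3.7×10⁻⁶ M

3.7×10⁻⁶ M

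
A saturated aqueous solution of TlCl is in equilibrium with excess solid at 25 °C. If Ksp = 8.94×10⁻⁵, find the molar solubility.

9.46×10⁻³ M

TlCl(s) ⇌ Tl⁺(aq) + Cl⁻(aq)
Call the molar solubility s, so that [Tl⁺] = s and [Cl⁻] = s.
Ksp = [Tl⁺][Cl⁻] = s · s = s^2
s^2 = 8.94×10⁻⁵
Taking the 2nd root, s = 9.46×10⁻³ mol/L.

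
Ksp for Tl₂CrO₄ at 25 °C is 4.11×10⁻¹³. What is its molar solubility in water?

Tl₂CrO₄(s) ⇌ 2 Tl⁺(aq) + CrO₄²⁻(aq)
Call the molar solubility s, so that [Tl⁺] = 2s and [CrO₄²⁻] = s.
Ksp = [Tl⁺]^2[CrO₄²⁻] = (2s)^2 · s = 4s^3
4s^3 = 4.11×10⁻¹³  ⇒  s^3 = 1.03×10⁻¹³
s = (1.03×10⁻¹³)^(1/3) = 4.68×10⁻⁵ mol L⁻¹

4.68×10⁻⁵ M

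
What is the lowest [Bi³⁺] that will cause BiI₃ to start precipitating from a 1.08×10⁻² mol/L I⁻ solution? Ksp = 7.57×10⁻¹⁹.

6.01×10⁻¹³ M

The threshold for precipitation is Q = Ksp.
BiI₃(s) ⇌ Bi³⁺(aq) + 3 I⁻(aq)
Ksp = [Bi³⁺][I⁻]^3 = [Bi³⁺](1.08×10⁻²)^3
[Bi³⁺] = 7.57×10⁻¹⁹ / (1.08×10⁻²)^3 = 6.01×10⁻¹³
[Bi³⁺] = 6.01×10⁻¹³ mol/L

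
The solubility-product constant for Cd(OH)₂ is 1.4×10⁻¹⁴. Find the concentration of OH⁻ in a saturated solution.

Cd(OH)₂(s) ⇌ Cd²⁺(aq) + 2 OH⁻(aq)
With molar solubility s: [Cd²⁺] = s, [OH⁻] = 2s.
Ksp = [Cd²⁺][OH⁻]^2 = s · (2s)^2 = 4s^3 = 1.4×10⁻¹⁴
s = 1.5×10⁻⁵ mol L⁻¹
[OH⁻] = 2s = 3.0×10⁻⁵ mol L⁻¹

3.0×10⁻⁵ M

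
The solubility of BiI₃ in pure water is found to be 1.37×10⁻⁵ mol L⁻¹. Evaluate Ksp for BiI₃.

Ksp = 9.51×10⁻¹⁹

BiI₃(s) ⇌ Bi³⁺(aq) + 3 I⁻(aq)
Let s be the molar solubility. Then [Bi³⁺] = s and [I⁻] = 3s.
Ksp = [Bi³⁺][I⁻]^3 = s · (3s)^3 = 27s^4
Ksp = 27 × (1.37×10⁻⁵)^4 = 9.51×10⁻¹⁹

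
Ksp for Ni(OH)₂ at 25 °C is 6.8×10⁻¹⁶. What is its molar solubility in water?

5.5×10⁻⁶ M

Ni(OH)₂(s) ⇌ Ni²⁺(aq) + 2 OH⁻(aq)
For each mole of Ni(OH)₂ that dissolves per liter, [Ni²⁺] = s and [OH⁻] = 2s; let s denote this solubility.
Ksp = [Ni²⁺][OH⁻]^2 = s · (2s)^2 = 4s^3
4s^3 = 6.8×10⁻¹⁶  ⇒  s^3 = 1.7×10⁻¹⁶
s = 5.5×10⁻⁶ mol/L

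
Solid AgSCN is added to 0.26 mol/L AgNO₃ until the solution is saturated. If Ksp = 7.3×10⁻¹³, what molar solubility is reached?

AgSCN(s) ⇌ Ag⁺(aq) + SCN⁻(aq)
With Ag⁺ already at 0.26 mol/L and s small, take [Ag⁺] ≈ 0.26 mol/L and [SCN⁻] = s.
Ksp = [Ag⁺][SCN⁻] = (0.26)s
s = 7.3×10⁻¹³ / (0.26) = 2.8×10⁻¹²
s = 2.8×10⁻¹² mol/L

2.8×10⁻¹² M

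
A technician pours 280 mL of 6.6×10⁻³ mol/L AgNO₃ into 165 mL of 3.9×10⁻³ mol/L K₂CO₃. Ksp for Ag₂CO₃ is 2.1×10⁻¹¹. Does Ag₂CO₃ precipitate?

Yes

The combined volume is 445 mL.
[Ag⁺] = (6.6×10⁻³)(280)/445 = 4.2×10⁻³ mol/L
[CO₃²⁻] = (3.9×10⁻³)(165)/445 = 1.4×10⁻³ mol/L
Q = [Ag⁺]^2[CO₃²⁻] = 2.5×10⁻⁸
Since Q (2.5×10⁻⁸) exceeds Ksp (2.1×10⁻¹¹), Ag₂CO₃ will precipitate.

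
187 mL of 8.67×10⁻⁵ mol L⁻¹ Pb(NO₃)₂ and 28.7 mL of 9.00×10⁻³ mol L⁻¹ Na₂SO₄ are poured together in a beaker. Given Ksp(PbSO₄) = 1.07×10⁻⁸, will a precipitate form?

Total volume after mixing = 187 + 28.7 = 215.7 mL.
[Pb²⁺] = (8.67×10⁻⁵)(187)/215.7 = 7.52×10⁻⁵ mol L⁻¹
[SO₄²⁻] = (9.00×10⁻³)(28.7)/215.7 = 1.20×10⁻³ mol L⁻¹
Q = [Pb²⁺][SO₄²⁻] = 9.00×10⁻⁸
Q = 9.00×10⁻⁸ > Ksp = 1.07×10⁻⁸, so the solution is supersaturated and PbSO₄ precipitates.

Yes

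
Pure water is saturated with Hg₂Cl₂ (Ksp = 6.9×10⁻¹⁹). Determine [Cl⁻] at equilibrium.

1.1×10⁻⁶ M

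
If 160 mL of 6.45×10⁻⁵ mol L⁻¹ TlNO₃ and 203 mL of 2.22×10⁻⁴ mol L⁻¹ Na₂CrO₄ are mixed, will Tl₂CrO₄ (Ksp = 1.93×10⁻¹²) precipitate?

No

The combined volume is 363 mL.
[Tl⁺] = (6.45×10⁻⁵)(160)/363 = 2.84×10⁻⁵ mol L⁻¹
[CrO₄²⁻] = (2.22×10⁻⁴)(203)/363 = 1.24×10⁻⁴ mol L⁻¹
Q = [Tl⁺]^2[CrO₄²⁻] = 1.00×10⁻¹³
Since Q (1.00×10⁻¹³) is less than Ksp (1.93×10⁻¹²), no Tl₂CrO₄ precipitates.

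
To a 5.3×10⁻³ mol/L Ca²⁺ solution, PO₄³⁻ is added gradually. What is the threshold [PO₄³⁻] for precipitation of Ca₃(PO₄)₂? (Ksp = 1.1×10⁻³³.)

8.6×10⁻¹⁴ M

A salt starts to precipitate once the ion product Q reaches its Ksp.
Ca₃(PO₄)₂(s) ⇌ 3 Ca²⁺(aq) + 2 PO₄³⁻(aq)
Ksp = [Ca²⁺]^3[PO₄³⁻]^2 = [PO₄³⁻]^2(5.3×10⁻³)^3
[PO₄³⁻]^2 = 1.1×10⁻³³ / (5.3×10⁻³)^3 = 7.4×10⁻²⁷
[PO₄³⁻] = 8.6×10⁻¹⁴ mol/L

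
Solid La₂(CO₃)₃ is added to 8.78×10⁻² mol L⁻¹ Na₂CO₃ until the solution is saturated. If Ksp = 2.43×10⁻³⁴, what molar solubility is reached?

3.00×10⁻¹⁶ M

La₂(CO₃)₃(s) ⇌ 2 La³⁺(aq) + 3 CO₃²⁻(aq)
CO₃²⁻ is already present at 8.78×10⁻² mol L⁻¹. If s mol/L of La₂(CO₃)₃ dissolves, [La³⁺] = 2s while [CO₃²⁻] ≈ 8.78×10⁻² mol L⁻¹.
Ksp = [La³⁺]^2[CO₃²⁻]^3 = (2s)^2(8.78×10⁻²)^3
(2s)^2 = 2.43×10⁻³⁴ / (8.78×10⁻²)^3 = 3.59×10⁻³¹
s = 3.00×10⁻¹⁶ mol L⁻¹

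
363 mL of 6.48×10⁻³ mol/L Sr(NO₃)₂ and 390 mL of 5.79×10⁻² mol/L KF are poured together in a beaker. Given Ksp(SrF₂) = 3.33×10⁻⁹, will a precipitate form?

Yes

After mixing, V = 363 mL + 390 mL = 753 mL.
[Sr²⁺] = (6.48×10⁻³)(363)/753 = 3.12×10⁻³ mol/L
[F⁻] = (5.79×10⁻²)(390)/753 = 3.00×10⁻² mol/L
Q = [Sr²⁺][F⁻]^2 = 2.81×10⁻⁶
Q = 2.81×10⁻⁶ > Ksp = 3.33×10⁻⁹, so the solution is supersaturated and SrF₂ precipitates.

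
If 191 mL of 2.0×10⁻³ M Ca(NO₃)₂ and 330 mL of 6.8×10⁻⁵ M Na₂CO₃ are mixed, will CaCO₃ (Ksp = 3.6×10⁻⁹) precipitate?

Yes

After mixing, V = 191 mL + 330 mL = 521 mL.
[Ca²⁺] = (2.0×10⁻³)(191)/521 = 7.3×10⁻⁴ M
[CO₃²⁻] = (6.8×10⁻⁵)(330)/521 = 4.3×10⁻⁵ M
Q = [Ca²⁺][CO₃²⁻] = 3.2×10⁻⁸
Q = 3.2×10⁻⁸ > Ksp = 3.6×10⁻⁹, so the solution is supersaturated and CaCO₃ precipitates.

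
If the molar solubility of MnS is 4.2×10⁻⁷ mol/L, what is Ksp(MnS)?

Ksp = 1.8×10⁻¹³

MnS(s) ⇌ Mn²⁺(aq) + S²⁻(aq)
With molar solubility s: [Mn²⁺] = s, [S²⁻] = s.
Ksp = [Mn²⁺][S²⁻] = s · s = s^2
Ksp = (4.2×10⁻⁷)^2 = 1.8×10⁻¹³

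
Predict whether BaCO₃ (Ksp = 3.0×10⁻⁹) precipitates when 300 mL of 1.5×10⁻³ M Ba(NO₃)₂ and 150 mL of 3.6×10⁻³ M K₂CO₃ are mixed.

Total volume after mixing = 300 + 150 = 450 mL.
[Ba²⁺] = (1.5×10⁻³)(300)/450 = 1.0×10⁻³ M
[CO₃²⁻] = (3.6×10⁻³)(150)/450 = 1.2×10⁻³ M
Q = [Ba²⁺][CO₃²⁻] = 1.2×10⁻⁶
Q = 1.2×10⁻⁶ > Ksp = 3.0×10⁻⁹, so the solution is supersaturated and BaCO₃ precipitates.

Yes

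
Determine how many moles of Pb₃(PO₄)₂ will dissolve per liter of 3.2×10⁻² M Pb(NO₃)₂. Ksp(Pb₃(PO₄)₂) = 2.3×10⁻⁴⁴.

1.3×10⁻²⁰ M

Pb₃(PO₄)₂(s) ⇌ 3 Pb²⁺(aq) + 2 PO₄³⁻(aq)
The solution already contains Pb²⁺ at 3.2×10⁻² M. Let s be the molar solubility of Pb₃(PO₄)₂.
[Pb²⁺] ≈ 3.2×10⁻² M (common ion dominates); [PO₄³⁻] = 2s.
Ksp = [Pb²⁺]^3[PO₄³⁻]^2 = (3.2×10⁻²)^3(2s)^2
(2s)^2 = 2.3×10⁻⁴⁴ / (3.2×10⁻²)^3 = 7.0×10⁻⁴⁰
s = 1.3×10⁻²⁰ M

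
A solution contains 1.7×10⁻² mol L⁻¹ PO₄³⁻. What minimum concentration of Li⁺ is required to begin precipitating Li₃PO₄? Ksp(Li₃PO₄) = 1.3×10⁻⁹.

Precipitation begins when Q = Ksp.
Li₃PO₄(s) ⇌ 3 Li⁺(aq) + PO₄³⁻(aq)
Ksp = [Li⁺]^3[PO₄³⁻] = [Li⁺]^3(1.7×10⁻²)
[Li⁺]^3 = 1.3×10⁻⁹ / (1.7×10⁻²) = 7.6×10⁻⁸
[Li⁺] = 4.2×10⁻³ mol L⁻¹

4.2×10⁻³ M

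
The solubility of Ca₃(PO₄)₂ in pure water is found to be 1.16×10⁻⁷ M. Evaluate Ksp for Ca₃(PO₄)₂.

Ksp = 2.27×10⁻³³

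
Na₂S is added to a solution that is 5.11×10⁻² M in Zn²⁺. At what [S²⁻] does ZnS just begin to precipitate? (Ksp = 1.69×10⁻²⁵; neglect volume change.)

A salt starts to precipitate once the ion product Q reaches its Ksp.
ZnS(s) ⇌ Zn²⁺(aq) + S²⁻(aq)
Ksp = [Zn²⁺][S²⁻] = [S²⁻](5.11×10⁻²)
[S²⁻] = 1.69×10⁻²⁵ / (5.11×10⁻²) = 3.31×10⁻²⁴
[S²⁻] = 3.31×10⁻²⁴ M

3.31×10⁻²⁴ M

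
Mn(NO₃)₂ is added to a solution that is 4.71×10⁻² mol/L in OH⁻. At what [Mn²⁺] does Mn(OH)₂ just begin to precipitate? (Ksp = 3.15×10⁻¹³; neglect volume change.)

The threshold for precipitation is Q = Ksp.
Mn(OH)₂(s) ⇌ Mn²⁺(aq) + 2 OH⁻(aq)
Ksp = [Mn²⁺][OH⁻]^2 = [Mn²⁺](4.71×10⁻²)^2
[Mn²⁺] = 3.15×10⁻¹³ / (4.71×10⁻²)^2 = 1.42×10⁻¹⁰
[Mn²⁺] = 1.42×10⁻¹⁰ mol/L

1.42×10⁻¹⁰ M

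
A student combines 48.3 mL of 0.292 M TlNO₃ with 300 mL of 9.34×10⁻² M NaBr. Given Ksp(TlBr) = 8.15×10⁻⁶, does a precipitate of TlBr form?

Yes

Total volume after mixing = 48.3 + 300 = 348.3 mL.
[Tl⁺] = (0.292)(48.3)/348.3 = 4.05×10⁻² M
[Br⁻] = (9.34×10⁻²)(300)/348.3 = 8.04×10⁻² M
Q = [Tl⁺][Br⁻] = 3.26×10⁻³
Q = 3.26×10⁻³ > Ksp = 8.15×10⁻⁶, so the solution is supersaturated and TlBr precipitates.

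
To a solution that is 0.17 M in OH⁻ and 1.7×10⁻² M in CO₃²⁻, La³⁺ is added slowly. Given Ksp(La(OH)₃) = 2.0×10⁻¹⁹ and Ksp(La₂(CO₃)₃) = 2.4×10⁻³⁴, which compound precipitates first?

La(OH)₃

Precipitation of each salt begins when its ion product equals Ksp.
For La(OH)₃: [La³⁺] = (Ksp/[OH⁻]^3) = 4.1×10⁻¹⁷ M
For La₂(CO₃)₃: [La³⁺] = (Ksp/[CO₃²⁻]^3)^(1/2) = 7.0×10⁻¹⁵ M
La(OH)₃ requires the lower [La³⁺], so it precipitates first.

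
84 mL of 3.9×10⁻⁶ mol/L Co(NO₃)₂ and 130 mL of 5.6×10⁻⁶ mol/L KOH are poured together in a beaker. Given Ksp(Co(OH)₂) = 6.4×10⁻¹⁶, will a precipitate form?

No

Total volume after mixing = 84 + 130 = 214 mL.
[Co²⁺] = (3.9×10⁻⁶)(84)/214 = 1.5×10⁻⁶ mol/L
[OH⁻] = (5.6×10⁻⁶)(130)/214 = 3.4×10⁻⁶ mol/L
Q = [Co²⁺][OH⁻]^2 = 1.8×10⁻¹⁷
Q < Ksp (1.8×10⁻¹⁷ vs 6.4×10⁻¹⁶); the solution remains unsaturated and no precipitate forms.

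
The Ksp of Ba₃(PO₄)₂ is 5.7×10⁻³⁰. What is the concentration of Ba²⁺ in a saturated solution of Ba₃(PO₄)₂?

1.7×10⁻⁶ M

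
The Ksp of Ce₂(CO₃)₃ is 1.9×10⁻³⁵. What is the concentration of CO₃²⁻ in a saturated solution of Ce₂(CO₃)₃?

1.3×10⁻⁷ M

Ce₂(CO₃)₃(s) ⇌ 2 Ce³⁺(aq) + 3 CO₃²⁻(aq)
For each mole of Ce₂(CO₃)₃ that dissolves per liter, [Ce³⁺] = 2s and [CO₃²⁻] = 3s; let s denote this solubility.
Ksp = [Ce³⁺]^2[CO₃²⁻]^3 = (2s)^2 · (3s)^3 = 108s^5 = 1.9×10⁻³⁵
s = 4.5×10⁻⁸ mol/L
[CO₃²⁻] = 3s = 1.3×10⁻⁷ mol/L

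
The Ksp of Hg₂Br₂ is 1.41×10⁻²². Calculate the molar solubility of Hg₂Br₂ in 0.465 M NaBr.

6.52×10⁻²² M

Hg₂Br₂(s) ⇌ Hg₂²⁺(aq) + 2 Br⁻(aq)
Let s be the solubility of Hg₂Br₂ here. The common ion gives [Br⁻] ≈ 0.465 M, and [Hg₂²⁺] = s.
Ksp = [Hg₂²⁺][Br⁻]^2 = s(0.465)^2
s = 1.41×10⁻²² / (0.465)^2 = 6.52×10⁻²²
s = 6.52×10⁻²² M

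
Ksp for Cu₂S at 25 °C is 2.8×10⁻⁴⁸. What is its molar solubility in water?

8.9×10⁻¹⁷ M

Cu₂S(s) ⇌ 2 Cu⁺(aq) + S²⁻(aq)
Call the molar solubility s, so that [Cu⁺] = 2s and [S²⁻] = s.
Ksp = [Cu⁺]^2[S²⁻] = (2s)^2 · s = 4s^3
4s^3 = 2.8×10⁻⁴⁸  ⇒  s^3 = 7.0×10⁻⁴⁹
s = 8.9×10⁻¹⁷ mol/L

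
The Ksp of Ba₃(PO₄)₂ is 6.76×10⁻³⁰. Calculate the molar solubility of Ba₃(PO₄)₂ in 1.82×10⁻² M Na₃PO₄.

9.11×10⁻¹⁰ M

Ba₃(PO₄)₂(s) ⇌ 3 Ba²⁺(aq) + 2 PO₄³⁻(aq)
With PO₄³⁻ already at 1.82×10⁻² M and s small, take [PO₄³⁻] ≈ 1.82×10⁻² M and [Ba²⁺] = 3s.
Ksp = [Ba²⁺]^3[PO₄³⁻]^2 = (3s)^3(1.82×10⁻²)^2
(3s)^3 = 6.76×10⁻³⁰ / (1.82×10⁻²)^2 = 2.04×10⁻²⁶
s = 9.11×10⁻¹⁰ M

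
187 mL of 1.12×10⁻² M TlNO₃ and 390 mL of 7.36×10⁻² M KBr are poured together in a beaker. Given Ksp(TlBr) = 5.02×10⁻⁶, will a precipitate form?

After mixing, V = 187 mL + 390 mL = 577 mL.
[Tl⁺] = (1.12×10⁻²)(187)/577 = 3.63×10⁻³ M
[Br⁻] = (7.36×10⁻²)(390)/577 = 4.97×10⁻² M
Q = [Tl⁺][Br⁻] = 1.81×10⁻⁴
Because Q > Ksp (1.81×10⁻⁴ vs 5.02×10⁻⁶), a precipitate of TlBr forms.

Yes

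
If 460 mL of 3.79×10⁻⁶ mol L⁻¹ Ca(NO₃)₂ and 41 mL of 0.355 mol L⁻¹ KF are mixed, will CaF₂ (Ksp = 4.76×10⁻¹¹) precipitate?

Yes

The combined volume is 501 mL.
[Ca²⁺] = (3.79×10⁻⁶)(460)/501 = 3.48×10⁻⁶ mol L⁻¹
[F⁻] = (0.355)(41)/501 = 2.91×10⁻² mol L⁻¹
Q = [Ca²⁺][F⁻]^2 = 2.94×10⁻⁹
Because Q > Ksp (2.94×10⁻⁹ vs 4.76×10⁻¹¹), a precipitate of CaF₂ forms.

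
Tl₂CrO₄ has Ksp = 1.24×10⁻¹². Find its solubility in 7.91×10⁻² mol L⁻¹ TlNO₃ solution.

Tl₂CrO₄(s) ⇌ 2 Tl⁺(aq) + CrO₄²⁻(aq)
Tl⁺ is already present at 7.91×10⁻² mol L⁻¹. If s mol/L of Tl₂CrO₄ dissolves, [CrO₄²⁻] = s while [Tl⁺] ≈ 7.91×10⁻² mol L⁻¹.
Ksp = [Tl⁺]^2[CrO₄²⁻] = (7.91×10⁻²)^2s
s = 1.24×10⁻¹² / (7.91×10⁻²)^2 = 1.98×10⁻¹⁰
s = 1.98×10⁻¹⁰ mol L⁻¹

1.98×10⁻¹⁰ M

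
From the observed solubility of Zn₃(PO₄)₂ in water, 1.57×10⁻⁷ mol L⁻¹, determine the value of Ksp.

Zn₃(PO₄)₂(s) ⇌ 3 Zn²⁺(aq) + 2 PO₄³⁻(aq)
If s mol/L of Zn₃(PO₄)₂ dissolves, [Zn²⁺] = 3s and [PO₄³⁻] = 2s.
Ksp = [Zn²⁺]^3[PO₄³⁻]^2 = (3s)^3 · (2s)^2 = 108s^5
Ksp = 108 × (1.57×10⁻⁷)^5 = 1.03×10⁻³²

Ksp = 1.03×10⁻³²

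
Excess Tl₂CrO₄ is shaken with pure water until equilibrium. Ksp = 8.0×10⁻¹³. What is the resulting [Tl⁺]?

1.2×10⁻⁴ M

Tl₂CrO₄(s) ⇌ 2 Tl⁺(aq) + CrO₄²⁻(aq)
With molar solubility s: [Tl⁺] = 2s, [CrO₄²⁻] = s.
Ksp = [Tl⁺]^2[CrO₄²⁻] = (2s)^2 · s = 4s^3 = 8.0×10⁻¹³
s = 5.8×10⁻⁵ mol L⁻¹
[Tl⁺] = 2s = 1.2×10⁻⁴ mol L⁻¹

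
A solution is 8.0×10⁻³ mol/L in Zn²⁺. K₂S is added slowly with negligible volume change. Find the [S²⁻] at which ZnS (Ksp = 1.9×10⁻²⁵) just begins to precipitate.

2.4×10⁻²³ M

A salt starts to precipitate once the ion product Q reaches its Ksp.
ZnS(s) ⇌ Zn²⁺(aq) + S²⁻(aq)
Ksp = [Zn²⁺][S²⁻] = [S²⁻](8.0×10⁻³)
[S²⁻] = 1.9×10⁻²⁵ / (8.0×10⁻³) = 2.4×10⁻²³
[S²⁻] = 2.4×10⁻²³ mol/L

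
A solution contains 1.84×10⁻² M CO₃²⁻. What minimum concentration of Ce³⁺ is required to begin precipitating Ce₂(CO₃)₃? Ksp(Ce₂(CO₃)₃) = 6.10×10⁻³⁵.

3.13×10⁻¹⁵ M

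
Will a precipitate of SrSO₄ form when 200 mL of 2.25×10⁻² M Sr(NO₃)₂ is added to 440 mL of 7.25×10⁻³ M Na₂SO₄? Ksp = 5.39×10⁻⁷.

Yes

The combined volume is 640 mL.
[Sr²⁺] = (2.25×10⁻²)(200)/640 = 7.03×10⁻³ M
[SO₄²⁻] = (7.25×10⁻³)(440)/640 = 4.98×10⁻³ M
Q = [Sr²⁺][SO₄²⁻] = 3.50×10⁻⁵
Because Q > Ksp (3.50×10⁻⁵ vs 5.39×10⁻⁷), a precipitate of SrSO₄ forms.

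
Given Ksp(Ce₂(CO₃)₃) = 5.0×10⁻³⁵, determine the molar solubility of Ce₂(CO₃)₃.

Ce₂(CO₃)₃(s) ⇌ 2 Ce³⁺(aq) + 3 CO₃²⁻(aq)
If s mol/L of Ce₂(CO₃)₃ dissolves, [Ce³⁺] = 2s and [CO₃²⁻] = 3s.
Ksp = [Ce³⁺]^2[CO₃²⁻]^3 = (2s)^2 · (3s)^3 = 108s^5
108s^5 = 5.0×10⁻³⁵  ⇒  s^5 = 4.6×10⁻³⁷
Taking the 5th root, s = 5.4×10⁻⁸ mol/L.

5.4×10⁻⁸ M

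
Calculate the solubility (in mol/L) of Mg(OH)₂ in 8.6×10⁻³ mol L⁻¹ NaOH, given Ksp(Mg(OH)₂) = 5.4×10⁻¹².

7.3×10⁻⁸ M

Mg(OH)₂(s) ⇌ Mg²⁺(aq) + 2 OH⁻(aq)
OH⁻ is already present at 8.6×10⁻³ mol L⁻¹. If s mol/L of Mg(OH)₂ dissolves, [Mg²⁺] = s while [OH⁻] ≈ 8.6×10⁻³ mol L⁻¹.
Ksp = [Mg²⁺][OH⁻]^2 = s(8.6×10⁻³)^2
s = 5.4×10⁻¹² / (8.6×10⁻³)^2 = 7.3×10⁻⁸
s = 7.3×10⁻⁸ mol L⁻¹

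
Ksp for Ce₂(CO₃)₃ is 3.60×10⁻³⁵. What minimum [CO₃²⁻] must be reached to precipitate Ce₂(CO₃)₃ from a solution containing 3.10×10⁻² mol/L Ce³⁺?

A salt starts to precipitate once the ion product Q reaches its Ksp.
Ce₂(CO₃)₃(s) ⇌ 2 Ce³⁺(aq) + 3 CO₃²⁻(aq)
Ksp = [Ce³⁺]^2[CO₃²⁻]^3 = [CO₃²⁻]^3(3.10×10⁻²)^2
[CO₃²⁻]^3 = 3.60×10⁻³⁵ / (3.10×10⁻²)^2 = 3.75×10⁻³²
[CO₃²⁻] = 3.35×10⁻¹¹ mol/L

3.35×10⁻¹¹ M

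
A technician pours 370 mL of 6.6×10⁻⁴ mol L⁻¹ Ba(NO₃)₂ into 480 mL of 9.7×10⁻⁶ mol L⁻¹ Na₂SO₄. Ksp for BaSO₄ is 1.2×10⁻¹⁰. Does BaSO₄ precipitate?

Yes

After mixing, V = 370 mL + 480 mL = 850 mL.
[Ba²⁺] = (6.6×10⁻⁴)(370)/850 = 2.9×10⁻⁴ mol L⁻¹
[SO₄²⁻] = (9.7×10⁻⁶)(480)/850 = 5.5×10⁻⁶ mol L⁻¹
Q = [Ba²⁺][SO₄²⁻] = 1.6×10⁻⁹
Q = 1.6×10⁻⁹ > Ksp = 1.2×10⁻¹⁰, so the solution is supersaturated and BaSO₄ precipitates.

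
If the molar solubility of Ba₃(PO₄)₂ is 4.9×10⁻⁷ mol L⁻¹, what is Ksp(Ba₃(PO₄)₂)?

Ba₃(PO₄)₂(s) ⇌ 3 Ba²⁺(aq) + 2 PO₄³⁻(aq)
With molar solubility s: [Ba²⁺] = 3s, [PO₄³⁻] = 2s.
Ksp = [Ba²⁺]^3[PO₄³⁻]^2 = (3s)^3 · (2s)^2 = 108s^5
Ksp = 108 × (4.9×10⁻⁷)^5 = 3.1×10⁻³⁰

Ksp = 3.1×10⁻³⁰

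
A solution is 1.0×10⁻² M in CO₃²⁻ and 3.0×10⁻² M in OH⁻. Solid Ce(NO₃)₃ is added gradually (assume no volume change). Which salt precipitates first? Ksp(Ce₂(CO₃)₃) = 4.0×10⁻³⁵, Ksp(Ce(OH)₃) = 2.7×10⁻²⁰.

Each salt precipitates once Q = Ksp for that salt.
For Ce₂(CO₃)₃: [Ce³⁺] = (Ksp/[CO₃²⁻]^3)^(1/2) = 6.3×10⁻¹⁵ M
For Ce(OH)₃: [Ce³⁺] = (Ksp/[OH⁻]^3) = 1.0×10⁻¹⁵ M
The smaller threshold [Ce³⁺] is reached first, so Ce(OH)₃ precipitates first.

Ce(OH)₃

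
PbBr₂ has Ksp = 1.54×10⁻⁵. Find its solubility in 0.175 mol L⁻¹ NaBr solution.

5.03×10⁻⁴ M

PbBr₂(s) ⇌ Pb²⁺(aq) + 2 Br⁻(aq)
Br⁻ is already present at 0.175 mol L⁻¹. If s mol/L of PbBr₂ dissolves, [Pb²⁺] = s while [Br⁻] ≈ 0.175 mol L⁻¹.
Ksp = [Pb²⁺][Br⁻]^2 = s(0.175)^2
s = 1.54×10⁻⁵ / (0.175)^2 = 5.03×10⁻⁴
s = 5.03×10⁻⁴ mol L⁻¹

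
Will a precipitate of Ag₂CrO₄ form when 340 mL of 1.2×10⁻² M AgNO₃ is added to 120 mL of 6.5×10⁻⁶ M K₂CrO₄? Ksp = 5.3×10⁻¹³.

After mixing, V = 340 mL + 120 mL = 460 mL.
[Ag⁺] = (1.2×10⁻²)(340)/460 = 8.9×10⁻³ M
[CrO₄²⁻] = (6.5×10⁻⁶)(120)/460 = 1.7×10⁻⁶ M
Q = [Ag⁺]^2[CrO₄²⁻] = 1.3×10⁻¹⁰
Since Q (1.3×10⁻¹⁰) exceeds Ksp (5.3×10⁻¹³), Ag₂CrO₄ will precipitate.

Yes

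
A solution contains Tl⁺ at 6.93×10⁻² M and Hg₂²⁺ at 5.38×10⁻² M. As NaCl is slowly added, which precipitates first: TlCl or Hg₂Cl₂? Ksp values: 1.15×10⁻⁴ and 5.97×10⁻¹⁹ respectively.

Hg₂Cl₂

Each salt precipitates once Q = Ksp for that salt.
For TlCl: [Cl⁻] = (Ksp/[Tl⁺]) = 1.66×10⁻³ M
For Hg₂Cl₂: [Cl⁻] = (Ksp/[Hg₂²⁺])^(1/2) = 3.33×10⁻⁹ M
Since Hg₂Cl₂ needs less Cl⁻ to reach saturation, it precipitates first.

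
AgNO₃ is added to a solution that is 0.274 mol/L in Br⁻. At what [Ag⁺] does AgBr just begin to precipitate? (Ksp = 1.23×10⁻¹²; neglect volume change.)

4.49×10⁻¹² M

Each salt precipitates once Q = Ksp for that salt.
AgBr(s) ⇌ Ag⁺(aq) + Br⁻(aq)
Ksp = [Ag⁺][Br⁻] = [Ag⁺](0.274)
[Ag⁺] = 1.23×10⁻¹² / (0.274) = 4.49×10⁻¹²
[Ag⁺] = 4.49×10⁻¹² mol/L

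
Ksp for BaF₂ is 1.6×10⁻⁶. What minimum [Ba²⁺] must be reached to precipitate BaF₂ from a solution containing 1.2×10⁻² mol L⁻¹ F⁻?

1.1×10⁻² M

Precipitation of each salt begins when its ion product equals Ksp.
BaF₂(s) ⇌ Ba²⁺(aq) + 2 F⁻(aq)
Ksp = [Ba²⁺][F⁻]^2 = [Ba²⁺](1.2×10⁻²)^2
[Ba²⁺] = 1.6×10⁻⁶ / (1.2×10⁻²)^2 = 1.1×10⁻²
[Ba²⁺] = 1.1×10⁻² mol L⁻¹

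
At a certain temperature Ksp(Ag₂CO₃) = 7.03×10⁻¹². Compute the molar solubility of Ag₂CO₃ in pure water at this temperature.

1.21×10⁻⁴ M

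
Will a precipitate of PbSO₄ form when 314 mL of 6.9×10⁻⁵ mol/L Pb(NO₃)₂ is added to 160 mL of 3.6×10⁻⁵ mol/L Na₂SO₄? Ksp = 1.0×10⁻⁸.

No

After mixing, V = 314 mL + 160 mL = 474 mL.
[Pb²⁺] = (6.9×10⁻⁵)(314)/474 = 4.6×10⁻⁵ mol/L
[SO₄²⁻] = (3.6×10⁻⁵)(160)/474 = 1.2×10⁻⁵ mol/L
Q = [Pb²⁺][SO₄²⁻] = 5.6×10⁻¹⁰
Since Q (5.6×10⁻¹⁰) is less than Ksp (1.0×10⁻⁸), no PbSO₄ precipitates.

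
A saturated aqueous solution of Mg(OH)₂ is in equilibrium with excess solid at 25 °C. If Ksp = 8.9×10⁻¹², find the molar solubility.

1.3×10⁻⁴ M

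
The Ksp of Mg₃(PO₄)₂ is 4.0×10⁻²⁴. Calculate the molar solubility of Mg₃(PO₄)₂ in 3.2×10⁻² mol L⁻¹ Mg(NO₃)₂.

1.7×10⁻¹⁰ M

Mg₃(PO₄)₂(s) ⇌ 3 Mg²⁺(aq) + 2 PO₄³⁻(aq)
With Mg²⁺ already at 3.2×10⁻² mol L⁻¹ and s small, take [Mg²⁺] ≈ 3.2×10⁻² mol L⁻¹ and [PO₄³⁻] = 2s.
Ksp = [Mg²⁺]^3[PO₄³⁻]^2 = (3.2×10⁻²)^3(2s)^2
(2s)^2 = 4.0×10⁻²⁴ / (3.2×10⁻²)^3 = 1.2×10⁻¹⁹
s = 1.7×10⁻¹⁰ mol L⁻¹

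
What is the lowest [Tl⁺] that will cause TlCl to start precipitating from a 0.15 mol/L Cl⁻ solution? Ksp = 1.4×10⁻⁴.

Each salt precipitates once Q = Ksp for that salt.
TlCl(s) ⇌ Tl⁺(aq) + Cl⁻(aq)
Ksp = [Tl⁺][Cl⁻] = [Tl⁺](0.15)
[Tl⁺] = 1.4×10⁻⁴ / (0.15) = 9.3×10⁻⁴
[Tl⁺] = 9.3×10⁻⁴ mol/L

9.3×10⁻⁴ M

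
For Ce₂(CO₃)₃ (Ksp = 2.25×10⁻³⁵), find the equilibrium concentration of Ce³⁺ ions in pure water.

9.22×10⁻⁸ M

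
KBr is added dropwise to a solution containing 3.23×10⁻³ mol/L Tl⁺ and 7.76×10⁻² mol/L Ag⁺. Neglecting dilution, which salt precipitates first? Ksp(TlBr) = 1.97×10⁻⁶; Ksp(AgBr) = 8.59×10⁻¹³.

AgBr

Precipitation begins when Q = Ksp.
For TlBr: [Br⁻] = (Ksp/[Tl⁺]) = 6.10×10⁻⁴ mol/L
For AgBr: [Br⁻] = (Ksp/[Ag⁺]) = 1.11×10⁻¹¹ mol/L
AgBr requires the lower [Br⁻], so it precipitates first.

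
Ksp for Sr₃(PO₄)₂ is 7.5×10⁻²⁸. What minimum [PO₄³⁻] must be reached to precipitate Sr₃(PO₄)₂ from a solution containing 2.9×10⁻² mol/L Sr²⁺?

Each salt precipitates once Q = Ksp for that salt.
Sr₃(PO₄)₂(s) ⇌ 3 Sr²⁺(aq) + 2 PO₄³⁻(aq)
Ksp = [Sr²⁺]^3[PO₄³⁻]^2 = [PO₄³⁻]^2(2.9×10⁻²)^3
[PO₄³⁻]^2 = 7.5×10⁻²⁸ / (2.9×10⁻²)^3 = 3.1×10⁻²³
[PO₄³⁻] = 5.5×10⁻¹² mol/L

5.5×10⁻¹² M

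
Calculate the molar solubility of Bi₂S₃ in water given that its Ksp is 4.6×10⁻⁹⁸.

Bi₂S₃(s) ⇌ 2 Bi³⁺(aq) + 3 S²⁻(aq)
If s mol/L of Bi₂S₃ dissolves, [Bi³⁺] = 2s and [S²⁻] = 3s.
Ksp = [Bi³⁺]^2[S²⁻]^3 = (2s)^2 · (3s)^3 = 108s^5
108s^5 = 4.6×10⁻⁹⁸  ⇒  s^5 = 4.3×10⁻¹⁰⁰
Taking the 5th root, s = 1.3×10⁻²⁰ mol L⁻¹.

1.3×10⁻²⁰ M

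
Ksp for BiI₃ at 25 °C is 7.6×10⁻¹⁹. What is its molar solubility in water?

1.3×10⁻⁵ M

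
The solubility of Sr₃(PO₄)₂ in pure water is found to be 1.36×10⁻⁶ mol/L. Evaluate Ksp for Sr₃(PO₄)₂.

Ksp = 5.02×10⁻²⁸

Sr₃(PO₄)₂(s) ⇌ 3 Sr²⁺(aq) + 2 PO₄³⁻(aq)
Let s be the molar solubility. Then [Sr²⁺] = 3s and [PO₄³⁻] = 2s.
Ksp = [Sr²⁺]^3[PO₄³⁻]^2 = (3s)^3 · (2s)^2 = 108s^5
Ksp = 108 × (1.36×10⁻⁶)^5 = 5.02×10⁻²⁸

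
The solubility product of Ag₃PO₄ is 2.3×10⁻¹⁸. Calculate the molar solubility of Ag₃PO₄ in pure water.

1.7×10⁻⁵ M

Ag₃PO₄(s) ⇌ 3 Ag⁺(aq) + PO₄³⁻(aq)
Let s be the molar solubility. Then [Ag⁺] = 3s and [PO₄³⁻] = s.
Ksp = [Ag⁺]^3[PO₄³⁻] = (3s)^3 · s = 27s^4
27s^4 = 2.3×10⁻¹⁸  ⇒  s^4 = 8.5×10⁻²⁰
s = (8.5×10⁻²⁰)^(1/4) = 1.7×10⁻⁵ M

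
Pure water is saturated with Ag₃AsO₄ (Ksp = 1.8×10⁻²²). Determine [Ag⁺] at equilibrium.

4.8×10⁻⁶ M

Ag₃AsO₄(s) ⇌ 3 Ag⁺(aq) + AsO₄³⁻(aq)
If s mol/L of Ag₃AsO₄ dissolves, [Ag⁺] = 3s and [AsO₄³⁻] = s.
Ksp = [Ag⁺]^3[AsO₄³⁻] = (3s)^3 · s = 27s^4 = 1.8×10⁻²²
s = 1.6×10⁻⁶ M
[Ag⁺] = 3s = 4.8×10⁻⁶ M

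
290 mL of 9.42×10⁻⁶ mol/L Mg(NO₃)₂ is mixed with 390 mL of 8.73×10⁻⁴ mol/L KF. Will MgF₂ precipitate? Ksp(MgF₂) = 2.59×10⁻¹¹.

No

After mixing, V = 290 mL + 390 mL = 680 mL.
[Mg²⁺] = (9.42×10⁻⁶)(290)/680 = 4.02×10⁻⁶ mol/L
[F⁻] = (8.73×10⁻⁴)(390)/680 = 5.01×10⁻⁴ mol/L
Q = [Mg²⁺][F⁻]^2 = 1.01×10⁻¹²
Q < Ksp (1.01×10⁻¹² vs 2.59×10⁻¹¹); the solution remains unsaturated and no precipitate forms.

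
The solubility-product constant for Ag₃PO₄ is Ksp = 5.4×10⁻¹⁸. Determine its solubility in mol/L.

Ag₃PO₄(s) ⇌ 3 Ag⁺(aq) + PO₄³⁻(aq)
If s mol/L of Ag₃PO₄ dissolves, [Ag⁺] = 3s and [PO₄³⁻] = s.
Ksp = [Ag⁺]^3[PO₄³⁻] = (3s)^3 · s = 27s^4
27s^4 = 5.4×10⁻¹⁸  ⇒  s^4 = 2.0×10⁻¹⁹
s = 2.1×10⁻⁵ M

2.1×10⁻⁵ M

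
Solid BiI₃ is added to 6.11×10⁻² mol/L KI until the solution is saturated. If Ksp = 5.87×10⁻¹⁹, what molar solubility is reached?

BiI₃(s) ⇌ Bi³⁺(aq) + 3 I⁻(aq)
The solution already contains I⁻ at 6.11×10⁻² mol/L. Let s be the molar solubility of BiI₃.
[I⁻] ≈ 6.11×10⁻² mol/L (common ion dominates); [Bi³⁺] = s.
Ksp = [Bi³⁺][I⁻]^3 = s(6.11×10⁻²)^3
s = 5.87×10⁻¹⁹ / (6.11×10⁻²)^3 = 2.57×10⁻¹⁵
s = 2.57×10⁻¹⁵ mol/L

2.57×10⁻¹⁵ M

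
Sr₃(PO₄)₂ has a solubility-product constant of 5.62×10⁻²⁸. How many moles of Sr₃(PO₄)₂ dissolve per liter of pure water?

1.39×10⁻⁶ M

Sr₃(PO₄)₂(s) ⇌ 3 Sr²⁺(aq) + 2 PO₄³⁻(aq)
With molar solubility s: [Sr²⁺] = 3s, [PO₄³⁻] = 2s.
Ksp = [Sr²⁺]^3[PO₄³⁻]^2 = (3s)^3 · (2s)^2 = 108s^5
108s^5 = 5.62×10⁻²⁸  ⇒  s^5 = 5.20×10⁻³⁰
s = (5.20×10⁻³⁰)^(1/5) = 1.39×10⁻⁶ mol L⁻¹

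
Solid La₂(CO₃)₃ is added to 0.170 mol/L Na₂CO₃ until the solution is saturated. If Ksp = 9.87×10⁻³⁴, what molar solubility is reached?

2.24×10⁻¹⁶ M

La₂(CO₃)₃(s) ⇌ 2 La³⁺(aq) + 3 CO₃²⁻(aq)
CO₃²⁻ is already present at 0.170 mol/L. If s mol/L of La₂(CO₃)₃ dissolves, [La³⁺] = 2s while [CO₃²⁻] ≈ 0.170 mol/L.
Ksp = [La³⁺]^2[CO₃²⁻]^3 = (2s)^2(0.170)^3
(2s)^2 = 9.87×10⁻³⁴ / (0.170)^3 = 2.01×10⁻³¹
s = 2.24×10⁻¹⁶ mol/L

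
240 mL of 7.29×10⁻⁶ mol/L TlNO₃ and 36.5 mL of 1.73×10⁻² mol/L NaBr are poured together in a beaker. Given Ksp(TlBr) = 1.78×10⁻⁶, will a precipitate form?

No

Total volume after mixing = 240 + 36.5 = 276.5 mL.
[Tl⁺] = (7.29×10⁻⁶)(240)/276.5 = 6.33×10⁻⁶ mol/L
[Br⁻] = (1.73×10⁻²)(36.5)/276.5 = 2.28×10⁻³ mol/L
Q = [Tl⁺][Br⁻] = 1.45×10⁻⁸
Q < Ksp (1.45×10⁻⁸ vs 1.78×10⁻⁶); the solution remains unsaturated and no precipitate forms.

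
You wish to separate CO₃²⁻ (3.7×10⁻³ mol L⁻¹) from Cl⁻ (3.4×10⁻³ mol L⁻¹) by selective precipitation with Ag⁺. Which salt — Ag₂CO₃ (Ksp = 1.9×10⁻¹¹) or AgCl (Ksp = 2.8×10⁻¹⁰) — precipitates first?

AgCl

Precipitation begins when Q = Ksp.
For Ag₂CO₃: [Ag⁺] = (Ksp/[CO₃²⁻])^(1/2) = 7.2×10⁻⁵ mol L⁻¹
For AgCl: [Ag⁺] = (Ksp/[Cl⁻]) = 8.2×10⁻⁸ mol L⁻¹
AgCl requires the lower [Ag⁺], so it precipitates first.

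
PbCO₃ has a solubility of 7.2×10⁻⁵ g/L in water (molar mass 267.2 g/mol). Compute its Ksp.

Ksp = 7.3×10⁻¹⁴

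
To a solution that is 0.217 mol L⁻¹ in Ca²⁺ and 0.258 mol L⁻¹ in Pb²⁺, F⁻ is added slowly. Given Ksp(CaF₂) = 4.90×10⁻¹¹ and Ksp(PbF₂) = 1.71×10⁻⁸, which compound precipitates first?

The threshold for precipitation is Q = Ksp.
For CaF₂: [F⁻] = (Ksp/[Ca²⁺])^(1/2) = 1.50×10⁻⁵ mol L⁻¹
For PbF₂: [F⁻] = (Ksp/[Pb²⁺])^(1/2) = 2.57×10⁻⁴ mol L⁻¹
Since CaF₂ needs less F⁻ to reach saturation, it precipitates first.

CaF₂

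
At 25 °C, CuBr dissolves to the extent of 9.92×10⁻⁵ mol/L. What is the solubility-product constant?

CuBr(s) ⇌ Cu⁺(aq) + Br⁻(aq)
If s mol/L of CuBr dissolves, [Cu⁺] = s and [Br⁻] = s.
Ksp = [Cu⁺][Br⁻] = s · s = s^2
Ksp = (9.92×10⁻⁵)^2 = 9.84×10⁻⁹

Ksp = 9.84×10⁻⁹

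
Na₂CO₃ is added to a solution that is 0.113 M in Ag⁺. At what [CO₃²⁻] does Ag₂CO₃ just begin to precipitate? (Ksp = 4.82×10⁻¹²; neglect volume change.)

3.77×10⁻¹⁰ M

The threshold for precipitation is Q = Ksp.
Ag₂CO₃(s) ⇌ 2 Ag⁺(aq) + CO₃²⁻(aq)
Ksp = [Ag⁺]^2[CO₃²⁻] = [CO₃²⁻](0.113)^2
[CO₃²⁻] = 4.82×10⁻¹² / (0.113)^2 = 3.77×10⁻¹⁰
[CO₃²⁻] = 3.77×10⁻¹⁰ M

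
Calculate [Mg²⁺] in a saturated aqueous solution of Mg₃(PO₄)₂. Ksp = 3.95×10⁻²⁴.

Mg₃(PO₄)₂(s) ⇌ 3 Mg²⁺(aq) + 2 PO₄³⁻(aq)
Call the molar solubility s, so that [Mg²⁺] = 3s and [PO₄³⁻] = 2s.
Ksp = [Mg²⁺]^3[PO₄³⁻]^2 = (3s)^3 · (2s)^2 = 108s^5 = 3.95×10⁻²⁴
s = 8.18×10⁻⁶ mol L⁻¹
[Mg²⁺] = 3s = 2.45×10⁻⁵ mol L⁻¹

2.45×10⁻⁵ M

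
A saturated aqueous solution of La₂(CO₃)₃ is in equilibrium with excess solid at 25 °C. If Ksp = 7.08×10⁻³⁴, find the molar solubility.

9.19×10⁻⁸ M

La₂(CO₃)₃(s) ⇌ 2 La³⁺(aq) + 3 CO₃²⁻(aq)
If s mol/L of La₂(CO₃)₃ dissolves, [La³⁺] = 2s and [CO₃²⁻] = 3s.
Ksp = [La³⁺]^2[CO₃²⁻]^3 = (2s)^2 · (3s)^3 = 108s^5
108s^5 = 7.08×10⁻³⁴  ⇒  s^5 = 6.56×10⁻³⁶
Taking the 5th root, s = 9.19×10⁻⁸ M.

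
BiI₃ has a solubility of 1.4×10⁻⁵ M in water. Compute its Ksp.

BiI₃(s) ⇌ Bi³⁺(aq) + 3 I⁻(aq)
If s mol/L of BiI₃ dissolves, [Bi³⁺] = s and [I⁻] = 3s.
Ksp = [Bi³⁺][I⁻]^3 = s · (3s)^3 = 27s^4
Ksp = 27 × (1.4×10⁻⁵)^4 = 1.0×10⁻¹⁸

Ksp = 1.0×10⁻¹⁸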